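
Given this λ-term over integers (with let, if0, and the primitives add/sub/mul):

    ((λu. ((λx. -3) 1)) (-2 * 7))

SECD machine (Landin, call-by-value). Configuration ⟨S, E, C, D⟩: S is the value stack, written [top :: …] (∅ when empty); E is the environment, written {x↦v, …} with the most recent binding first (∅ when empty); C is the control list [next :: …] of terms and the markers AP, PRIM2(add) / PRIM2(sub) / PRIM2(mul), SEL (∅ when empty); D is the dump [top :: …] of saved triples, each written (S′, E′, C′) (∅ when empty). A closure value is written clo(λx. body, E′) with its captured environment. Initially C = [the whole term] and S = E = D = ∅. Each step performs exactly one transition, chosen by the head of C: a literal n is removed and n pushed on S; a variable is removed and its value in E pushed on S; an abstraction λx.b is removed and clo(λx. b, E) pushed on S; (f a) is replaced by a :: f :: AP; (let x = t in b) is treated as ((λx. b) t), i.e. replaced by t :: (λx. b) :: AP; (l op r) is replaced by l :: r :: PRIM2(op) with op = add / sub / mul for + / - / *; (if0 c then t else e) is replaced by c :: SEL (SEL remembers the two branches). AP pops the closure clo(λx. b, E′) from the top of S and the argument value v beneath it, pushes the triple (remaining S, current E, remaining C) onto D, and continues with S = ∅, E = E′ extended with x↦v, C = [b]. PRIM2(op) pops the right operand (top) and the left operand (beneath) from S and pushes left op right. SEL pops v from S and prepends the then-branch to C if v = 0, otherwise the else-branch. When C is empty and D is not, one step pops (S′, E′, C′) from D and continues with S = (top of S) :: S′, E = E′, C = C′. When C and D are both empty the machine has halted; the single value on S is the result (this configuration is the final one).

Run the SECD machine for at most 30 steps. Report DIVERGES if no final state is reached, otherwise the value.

0. [S=∅ | E=∅ | C=[((λu. ((λx. -3) 1)) (-2 * 7))] | D=∅]
1. [S=∅ | E=∅ | C=[(-2 * 7) :: (λu. ((λx. -3) 1)) :: AP] | D=∅]
2. [S=∅ | E=∅ | C=[-2 :: 7 :: PRIM2(mul) :: (λu. ((λx. -3) 1)) :: AP] | D=∅]
3. [S=[-2] | E=∅ | C=[7 :: PRIM2(mul) :: (λu. ((λx. -3) 1)) :: AP] | D=∅]
4. [S=[7 :: -2] | E=∅ | C=[PRIM2(mul) :: (λu. ((λx. -3) 1)) :: AP] | D=∅]
5. [S=[-14] | E=∅ | C=[(λu. ((λx. -3) 1)) :: AP] | D=∅]
6. [S=[clo(λu. ((λx. -3) 1), ∅) :: -14] | E=∅ | C=[AP] | D=∅]
7. [S=∅ | E={u↦-14} | C=[((λx. -3) 1)] | D=[(∅, ∅, ∅)]]
8. [S=∅ | E={u↦-14} | C=[1 :: (λx. -3) :: AP] | D=[(∅, ∅, ∅)]]
9. [S=[1] | E={u↦-14} | C=[(λx. -3) :: AP] | D=[(∅, ∅, ∅)]]
10. [S=[clo(λx. -3, {u↦-14}) :: 1] | E={u↦-14} | C=[AP] | D=[(∅, ∅, ∅)]]
11. [S=∅ | E={x↦1, u↦-14} | C=[-3] | D=[(∅, {u↦-14}, ∅) :: (∅, ∅, ∅)]]
12. [S=[-3] | E={x↦1, u↦-14} | C=∅ | D=[(∅, {u↦-14}, ∅) :: (∅, ∅, ∅)]]
13. [S=[-3] | E={u↦-14} | C=∅ | D=[(∅, ∅, ∅)]]
14. [S=[-3] | E=∅ | C=∅ | D=∅]
→ final value -3

Answer: -3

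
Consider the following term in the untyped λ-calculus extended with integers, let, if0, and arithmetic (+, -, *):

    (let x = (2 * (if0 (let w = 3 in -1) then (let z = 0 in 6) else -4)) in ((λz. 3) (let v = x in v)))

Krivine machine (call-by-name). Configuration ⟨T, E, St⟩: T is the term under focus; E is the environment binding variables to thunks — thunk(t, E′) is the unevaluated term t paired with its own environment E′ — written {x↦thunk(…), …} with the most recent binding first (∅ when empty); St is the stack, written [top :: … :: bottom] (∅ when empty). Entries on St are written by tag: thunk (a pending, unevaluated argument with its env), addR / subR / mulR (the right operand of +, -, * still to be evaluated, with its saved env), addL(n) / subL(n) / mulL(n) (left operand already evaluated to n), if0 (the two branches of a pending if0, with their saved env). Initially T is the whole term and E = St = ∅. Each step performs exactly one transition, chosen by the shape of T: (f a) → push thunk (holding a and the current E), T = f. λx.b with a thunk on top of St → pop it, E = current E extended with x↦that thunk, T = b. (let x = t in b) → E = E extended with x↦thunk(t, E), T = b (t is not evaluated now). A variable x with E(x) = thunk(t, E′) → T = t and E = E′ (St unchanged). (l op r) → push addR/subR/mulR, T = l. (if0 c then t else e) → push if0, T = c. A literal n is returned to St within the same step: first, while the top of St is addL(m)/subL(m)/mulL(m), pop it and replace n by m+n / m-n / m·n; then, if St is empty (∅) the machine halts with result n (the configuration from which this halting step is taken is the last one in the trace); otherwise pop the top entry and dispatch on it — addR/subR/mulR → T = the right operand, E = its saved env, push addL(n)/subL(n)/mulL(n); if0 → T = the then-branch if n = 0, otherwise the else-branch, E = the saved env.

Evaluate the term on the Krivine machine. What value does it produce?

Answer: 3

Execution trace:
step 0: <T=(let x = (2 * (if0 (let w = 3 in -1) then (let z = 0 in 6) else -4)) in ((λz. 3) (let v = x in v))), E=∅, St=∅>
step 1: <T=((λz. 3) (let v = x in v)), E={x↦thunk((2 * (if0 (let w = 3 in -1) then (let z = 0 in 6) else -4)), ∅)}, St=∅>
step 2: <T=(λz. 3), E={x↦thunk((2 * (if0 (let w = 3 in -1) then (let z = 0 in 6) else -4)), ∅)}, St=[thunk]>
step 3: <T=3, E={z↦thunk((let v = x in v), {x↦thunk((2 * (if0 (let w = 3 in -1) then (let z = 0 in 6) else -4)), ∅)}), x↦thunk((2 * (if0 (let w = 3 in -1) then (let z = 0 in 6) else -4)), ∅)}, St=∅>
→ final value 3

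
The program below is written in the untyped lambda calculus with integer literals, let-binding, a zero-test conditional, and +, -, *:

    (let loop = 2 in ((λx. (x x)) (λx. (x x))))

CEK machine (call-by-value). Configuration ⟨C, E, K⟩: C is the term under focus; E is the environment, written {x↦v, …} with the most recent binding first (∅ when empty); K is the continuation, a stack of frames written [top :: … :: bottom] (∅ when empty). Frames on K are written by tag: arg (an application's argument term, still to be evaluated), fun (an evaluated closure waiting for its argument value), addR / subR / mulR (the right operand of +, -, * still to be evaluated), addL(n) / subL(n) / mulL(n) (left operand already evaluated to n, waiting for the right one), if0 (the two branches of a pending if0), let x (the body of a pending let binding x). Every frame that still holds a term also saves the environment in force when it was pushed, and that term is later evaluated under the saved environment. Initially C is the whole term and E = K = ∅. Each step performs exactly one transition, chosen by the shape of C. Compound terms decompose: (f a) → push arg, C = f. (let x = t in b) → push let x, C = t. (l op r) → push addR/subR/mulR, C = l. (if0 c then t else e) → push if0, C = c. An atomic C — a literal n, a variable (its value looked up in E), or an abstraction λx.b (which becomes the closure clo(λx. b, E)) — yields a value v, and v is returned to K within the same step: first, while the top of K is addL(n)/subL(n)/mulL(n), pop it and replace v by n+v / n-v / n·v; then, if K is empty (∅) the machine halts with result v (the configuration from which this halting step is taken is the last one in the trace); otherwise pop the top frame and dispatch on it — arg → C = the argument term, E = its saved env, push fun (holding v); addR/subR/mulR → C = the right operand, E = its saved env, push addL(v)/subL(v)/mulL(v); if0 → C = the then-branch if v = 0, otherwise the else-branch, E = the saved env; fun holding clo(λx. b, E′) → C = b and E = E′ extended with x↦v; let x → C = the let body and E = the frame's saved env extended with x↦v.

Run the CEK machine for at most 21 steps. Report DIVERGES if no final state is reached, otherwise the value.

t=0: [C=(let loop = 2 in ((λx. (x x)) (λx. (x x)))) | E=∅ | K=∅]
t=1: [C=2 | E=∅ | K=[let loop]]
t=2: [C=((λx. (x x)) (λx. (x x))) | E={loop↦2} | K=∅]
t=3: [C=(λx. (x x)) | E={loop↦2} | K=[arg]]
t=4: [C=(λx. (x x)) | E={loop↦2} | K=[fun]]
t=5: [C=(x x) | E={x↦clo(λx. (x x), {loop↦2}), loop↦2} | K=∅]
t=6: [C=x | E={x↦clo(λx. (x x), {loop↦2}), loop↦2} | K=[arg]]
t=7: [C=x | E={x↦clo(λx. (x x), {loop↦2}), loop↦2} | K=[fun]]
… configuration repeats with period 3 (steps 5–7 recur indefinitely) …

Answer: DIVERGES (no final state within 21 steps)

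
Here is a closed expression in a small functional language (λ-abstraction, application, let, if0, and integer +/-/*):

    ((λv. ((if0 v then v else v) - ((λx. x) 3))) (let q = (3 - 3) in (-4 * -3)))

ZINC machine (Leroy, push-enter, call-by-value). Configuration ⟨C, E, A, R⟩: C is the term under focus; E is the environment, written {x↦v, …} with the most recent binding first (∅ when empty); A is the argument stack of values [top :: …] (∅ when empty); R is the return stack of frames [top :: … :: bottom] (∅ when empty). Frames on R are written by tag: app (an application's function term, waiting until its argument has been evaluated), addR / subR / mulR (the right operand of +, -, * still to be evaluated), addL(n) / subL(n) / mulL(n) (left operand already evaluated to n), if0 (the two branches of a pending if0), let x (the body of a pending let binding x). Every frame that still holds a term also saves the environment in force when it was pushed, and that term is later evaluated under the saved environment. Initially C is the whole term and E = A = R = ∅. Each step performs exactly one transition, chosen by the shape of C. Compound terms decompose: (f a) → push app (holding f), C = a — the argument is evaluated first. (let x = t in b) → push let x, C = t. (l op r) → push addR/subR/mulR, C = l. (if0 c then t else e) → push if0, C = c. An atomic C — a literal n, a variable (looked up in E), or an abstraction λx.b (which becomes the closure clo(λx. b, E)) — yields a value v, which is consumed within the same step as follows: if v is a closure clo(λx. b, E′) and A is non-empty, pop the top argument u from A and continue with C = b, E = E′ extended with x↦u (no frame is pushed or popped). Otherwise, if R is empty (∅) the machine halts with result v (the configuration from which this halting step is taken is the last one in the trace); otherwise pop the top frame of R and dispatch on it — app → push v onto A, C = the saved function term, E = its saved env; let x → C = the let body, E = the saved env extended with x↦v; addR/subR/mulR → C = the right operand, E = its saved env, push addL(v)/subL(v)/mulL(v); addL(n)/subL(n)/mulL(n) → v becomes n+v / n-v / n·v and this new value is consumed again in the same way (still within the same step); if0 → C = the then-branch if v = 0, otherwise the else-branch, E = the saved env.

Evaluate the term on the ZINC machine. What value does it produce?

Answer: 9

Machine steps:
0. <C=((λv. ((if0 v then v else v) - ((λx. x) 3))) (let q = (3 - 3) in (-4 * -3))), E=∅, A=∅, R=∅>
1. <C=(let q = (3 - 3) in (-4 * -3)), E=∅, A=∅, R=[app]>
2. <C=(3 - 3), E=∅, A=∅, R=[let q :: app]>
3. <C=3, E=∅, A=∅, R=[subR :: let q :: app]>
4. <C=3, E=∅, A=∅, R=[subL(3) :: let q :: app]>
5. <C=(-4 * -3), E={q↦0}, A=∅, R=[app]>
6. <C=-4, E={q↦0}, A=∅, R=[mulR :: app]>
7. <C=-3, E={q↦0}, A=∅, R=[mulL(-4) :: app]>
8. <C=(λv. ((if0 v then v else v) - ((λx. x) 3))), E=∅, A=[12], R=∅>
9. <C=((if0 v then v else v) - ((λx. x) 3)), E={v↦12}, A=∅, R=∅>
10. <C=(if0 v then v else v), E={v↦12}, A=∅, R=[subR]>
11. <C=v, E={v↦12}, A=∅, R=[if0 :: subR]>
12. <C=v, E={v↦12}, A=∅, R=[subR]>
13. <C=((λx. x) 3), E={v↦12}, A=∅, R=[subL(12)]>
14. <C=3, E={v↦12}, A=∅, R=[app :: subL(12)]>
15. <C=(λx. x), E={v↦12}, A=[3], R=[subL(12)]>
16. <C=x, E={x↦3, v↦12}, A=∅, R=[subL(12)]>
→ final value 9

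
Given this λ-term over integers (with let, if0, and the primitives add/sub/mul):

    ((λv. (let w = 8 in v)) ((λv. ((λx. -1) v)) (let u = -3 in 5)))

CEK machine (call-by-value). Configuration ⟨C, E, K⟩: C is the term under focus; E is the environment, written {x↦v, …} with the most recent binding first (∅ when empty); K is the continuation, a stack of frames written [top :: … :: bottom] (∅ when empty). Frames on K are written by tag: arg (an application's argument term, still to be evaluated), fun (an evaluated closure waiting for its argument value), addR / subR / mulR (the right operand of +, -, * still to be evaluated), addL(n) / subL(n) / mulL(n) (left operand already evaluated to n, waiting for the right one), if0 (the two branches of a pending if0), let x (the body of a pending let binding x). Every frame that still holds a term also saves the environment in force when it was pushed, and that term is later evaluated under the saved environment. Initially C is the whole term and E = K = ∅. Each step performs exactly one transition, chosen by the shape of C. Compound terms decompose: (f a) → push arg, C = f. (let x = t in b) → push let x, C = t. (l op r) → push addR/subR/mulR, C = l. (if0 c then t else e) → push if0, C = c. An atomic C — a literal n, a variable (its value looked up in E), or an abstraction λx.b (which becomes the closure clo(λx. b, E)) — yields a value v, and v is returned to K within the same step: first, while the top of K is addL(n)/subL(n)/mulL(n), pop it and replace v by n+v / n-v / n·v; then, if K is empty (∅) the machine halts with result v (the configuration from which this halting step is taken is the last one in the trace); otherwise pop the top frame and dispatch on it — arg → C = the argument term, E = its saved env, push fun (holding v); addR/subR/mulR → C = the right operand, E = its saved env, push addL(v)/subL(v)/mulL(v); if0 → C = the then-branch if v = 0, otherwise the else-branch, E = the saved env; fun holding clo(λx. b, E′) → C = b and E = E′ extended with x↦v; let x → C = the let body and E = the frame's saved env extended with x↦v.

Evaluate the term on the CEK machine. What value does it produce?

t=0: <C=((λv. (let w = 8 in v)) ((λv. ((λx. -1) v)) (let u = -3 in 5))), E=∅, K=∅>
t=1: <C=(λv. (let w = 8 in v)), E=∅, K=[arg]>
t=2: <C=((λv. ((λx. -1) v)) (let u = -3 in 5)), E=∅, K=[fun]>
t=3: <C=(λv. ((λx. -1) v)), E=∅, K=[arg :: fun]>
t=4: <C=(let u = -3 in 5), E=∅, K=[fun :: fun]>
t=5: <C=-3, E=∅, K=[let u :: fun :: fun]>
t=6: <C=5, E={u↦-3}, K=[fun :: fun]>
t=7: <C=((λx. -1) v), E={v↦5}, K=[fun]>
t=8: <C=(λx. -1), E={v↦5}, K=[arg :: fun]>
t=9: <C=v, E={v↦5}, K=[fun :: fun]>
t=10: <C=-1, E={x↦5, v↦5}, K=[fun]>
t=11: <C=(let w = 8 in v), E={v↦-1}, K=∅>
t=12: <C=8, E={v↦-1}, K=[let w]>
t=13: <C=v, E={w↦8, v↦-1}, K=∅>
→ final value -1

Answer: -1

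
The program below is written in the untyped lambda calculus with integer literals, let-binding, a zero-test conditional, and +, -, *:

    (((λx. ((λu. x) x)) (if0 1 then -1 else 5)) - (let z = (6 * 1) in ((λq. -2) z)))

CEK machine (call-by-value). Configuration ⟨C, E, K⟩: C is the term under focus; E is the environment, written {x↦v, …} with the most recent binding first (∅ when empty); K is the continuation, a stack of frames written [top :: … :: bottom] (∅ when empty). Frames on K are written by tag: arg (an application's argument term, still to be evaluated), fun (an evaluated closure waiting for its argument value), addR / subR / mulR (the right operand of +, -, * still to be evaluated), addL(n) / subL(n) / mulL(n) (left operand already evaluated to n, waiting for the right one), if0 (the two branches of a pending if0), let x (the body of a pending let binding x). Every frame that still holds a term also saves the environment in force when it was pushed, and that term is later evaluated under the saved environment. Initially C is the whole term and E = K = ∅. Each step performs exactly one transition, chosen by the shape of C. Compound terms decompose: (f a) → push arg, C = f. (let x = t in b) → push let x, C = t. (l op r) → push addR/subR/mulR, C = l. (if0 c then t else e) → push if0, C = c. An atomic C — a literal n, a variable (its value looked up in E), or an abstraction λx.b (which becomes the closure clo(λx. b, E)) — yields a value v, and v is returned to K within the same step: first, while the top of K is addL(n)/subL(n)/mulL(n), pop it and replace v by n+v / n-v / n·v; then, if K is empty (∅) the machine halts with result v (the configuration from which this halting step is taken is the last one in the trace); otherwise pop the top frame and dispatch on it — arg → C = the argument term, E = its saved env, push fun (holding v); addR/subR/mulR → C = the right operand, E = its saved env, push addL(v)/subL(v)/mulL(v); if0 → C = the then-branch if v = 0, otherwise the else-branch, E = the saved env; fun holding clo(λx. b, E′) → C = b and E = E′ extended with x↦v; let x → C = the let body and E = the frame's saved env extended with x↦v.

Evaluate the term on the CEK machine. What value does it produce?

Answer: 7

Machine steps:
[0] [C=(((λx. ((λu. x) x)) (if0 1 then -1 else 5)) - (let z = (6 * 1) in ((λq. -2) z))) | E=∅ | K=∅]
[1] [C=((λx. ((λu. x) x)) (if0 1 then -1 else 5)) | E=∅ | K=[subR]]
[2] [C=(λx. ((λu. x) x)) | E=∅ | K=[arg :: subR]]
[3] [C=(if0 1 then -1 else 5) | E=∅ | K=[fun :: subR]]
[4] [C=1 | E=∅ | K=[if0 :: fun :: subR]]
[5] [C=5 | E=∅ | K=[fun :: subR]]
[6] [C=((λu. x) x) | E={x↦5} | K=[subR]]
[7] [C=(λu. x) | E={x↦5} | K=[arg :: subR]]
[8] [C=x | E={x↦5} | K=[fun :: subR]]
[9] [C=x | E={u↦5, x↦5} | K=[subR]]
[10] [C=(let z = (6 * 1) in ((λq. -2) z)) | E=∅ | K=[subL(5)]]
[11] [C=(6 * 1) | E=∅ | K=[let z :: subL(5)]]
[12] [C=6 | E=∅ | K=[mulR :: let z :: subL(5)]]
[13] [C=1 | E=∅ | K=[mulL(6) :: let z :: subL(5)]]
[14] [C=((λq. -2) z) | E={z↦6} | K=[subL(5)]]
[15] [C=(λq. -2) | E={z↦6} | K=[arg :: subL(5)]]
[16] [C=z | E={z↦6} | K=[fun :: subL(5)]]
[17] [C=-2 | E={q↦6, z↦6} | K=[subL(5)]]
→ final value 7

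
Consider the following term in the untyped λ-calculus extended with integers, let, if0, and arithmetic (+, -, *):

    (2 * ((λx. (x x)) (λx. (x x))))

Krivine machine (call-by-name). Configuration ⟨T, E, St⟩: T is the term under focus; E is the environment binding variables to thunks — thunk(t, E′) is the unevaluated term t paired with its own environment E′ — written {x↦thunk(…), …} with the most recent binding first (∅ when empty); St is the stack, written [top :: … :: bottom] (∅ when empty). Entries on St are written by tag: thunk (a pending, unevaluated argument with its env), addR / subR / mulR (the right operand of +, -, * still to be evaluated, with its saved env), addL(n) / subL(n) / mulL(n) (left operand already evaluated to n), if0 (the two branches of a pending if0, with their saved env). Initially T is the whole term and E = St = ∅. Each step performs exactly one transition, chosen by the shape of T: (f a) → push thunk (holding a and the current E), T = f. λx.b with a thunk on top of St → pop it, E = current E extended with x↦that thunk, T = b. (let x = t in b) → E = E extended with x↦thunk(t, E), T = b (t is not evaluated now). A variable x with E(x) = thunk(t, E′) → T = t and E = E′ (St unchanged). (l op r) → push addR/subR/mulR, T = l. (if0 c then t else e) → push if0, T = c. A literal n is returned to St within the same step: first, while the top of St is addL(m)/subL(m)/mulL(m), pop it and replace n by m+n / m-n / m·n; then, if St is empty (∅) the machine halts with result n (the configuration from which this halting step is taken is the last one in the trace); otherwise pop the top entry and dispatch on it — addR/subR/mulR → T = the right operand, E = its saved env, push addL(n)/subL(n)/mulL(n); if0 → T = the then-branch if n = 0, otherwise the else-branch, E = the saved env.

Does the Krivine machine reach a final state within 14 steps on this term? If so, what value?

Answer: DIVERGES (no final state within 14 steps)

Derivation:
0. <T=(2 * ((λx. (x x)) (λx. (x x)))), E=∅, St=∅>
1. <T=2, E=∅, St=[mulR]>
2. <T=((λx. (x x)) (λx. (x x))), E=∅, St=[mulL(2)]>
3. <T=(λx. (x x)), E=∅, St=[thunk :: mulL(2)]>
4. <T=(x x), E={x↦thunk((λx. (x x)), ∅)}, St=[mulL(2)]>
5. <T=x, E={x↦thunk((λx. (x x)), ∅)}, St=[thunk :: mulL(2)]>
6. <T=(λx. (x x)), E=∅, St=[thunk :: mulL(2)]>
7. <T=(x x), E={x↦thunk(x, {x↦thunk((λx. (x x)), ∅)})}, St=[mulL(2)]>
8. <T=x, E={x↦thunk(x, {x↦thunk((λx. (x x)), ∅)})}, St=[thunk :: mulL(2)]>
9. <T=x, E={x↦thunk((λx. (x x)), ∅)}, St=[thunk :: mulL(2)]>
10. <T=(λx. (x x)), E=∅, St=[thunk :: mulL(2)]>
11. <T=(x x), E={x↦thunk(x, {x↦thunk(x, {x↦thunk((λx. (x x)), ∅)})})}, St=[mulL(2)]>
12. <T=x, E={x↦thunk(x, {x↦thunk(x, {x↦thunk((λx. (x x)), ∅)})})}, St=[thunk :: mulL(2)]>
13. <T=x, E={x↦thunk(x, {x↦thunk((λx. (x x)), ∅)})}, St=[thunk :: mulL(2)]>
14. <T=x, E={x↦thunk((λx. (x x)), ∅)}, St=[thunk :: mulL(2)]>
→ 14 transitions taken and the configuration is still not final: no result within 14 steps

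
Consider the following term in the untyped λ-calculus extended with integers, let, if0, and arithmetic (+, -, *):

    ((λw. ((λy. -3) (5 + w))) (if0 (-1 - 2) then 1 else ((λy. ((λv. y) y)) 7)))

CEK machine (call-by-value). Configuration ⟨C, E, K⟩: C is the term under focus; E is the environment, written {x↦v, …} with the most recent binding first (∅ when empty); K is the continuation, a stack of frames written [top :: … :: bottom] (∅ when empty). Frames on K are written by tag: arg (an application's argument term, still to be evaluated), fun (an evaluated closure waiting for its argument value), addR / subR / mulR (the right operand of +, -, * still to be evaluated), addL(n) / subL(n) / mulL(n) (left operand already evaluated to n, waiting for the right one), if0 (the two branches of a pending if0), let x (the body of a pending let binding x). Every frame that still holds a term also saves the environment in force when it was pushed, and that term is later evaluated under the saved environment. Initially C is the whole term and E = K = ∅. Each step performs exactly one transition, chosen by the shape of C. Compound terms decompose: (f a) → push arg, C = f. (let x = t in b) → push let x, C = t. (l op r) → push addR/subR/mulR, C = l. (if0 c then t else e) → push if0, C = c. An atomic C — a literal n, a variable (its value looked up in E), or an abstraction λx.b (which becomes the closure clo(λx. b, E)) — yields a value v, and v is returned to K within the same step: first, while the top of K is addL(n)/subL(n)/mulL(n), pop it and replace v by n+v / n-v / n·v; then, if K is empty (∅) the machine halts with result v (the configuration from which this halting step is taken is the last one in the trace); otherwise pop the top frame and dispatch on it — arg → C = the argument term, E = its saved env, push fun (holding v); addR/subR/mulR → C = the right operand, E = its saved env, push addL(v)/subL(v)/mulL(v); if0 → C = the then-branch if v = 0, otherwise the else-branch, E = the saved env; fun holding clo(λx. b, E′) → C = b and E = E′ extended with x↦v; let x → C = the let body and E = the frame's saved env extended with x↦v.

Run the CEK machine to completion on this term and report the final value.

step 0: [C=((λw. ((λy. -3) (5 + w))) (if0 (-1 - 2) then 1 else ((λy. ((λv. y) y)) 7))) | E=∅ | K=∅]
step 1: [C=(λw. ((λy. -3) (5 + w))) | E=∅ | K=[arg]]
step 2: [C=(if0 (-1 - 2) then 1 else ((λy. ((λv. y) y)) 7)) | E=∅ | K=[fun]]
step 3: [C=(-1 - 2) | E=∅ | K=[if0 :: fun]]
step 4: [C=-1 | E=∅ | K=[subR :: if0 :: fun]]
step 5: [C=2 | E=∅ | K=[subL(-1) :: if0 :: fun]]
step 6: [C=((λy. ((λv. y) y)) 7) | E=∅ | K=[fun]]
step 7: [C=(λy. ((λv. y) y)) | E=∅ | K=[arg :: fun]]
step 8: [C=7 | E=∅ | K=[fun :: fun]]
step 9: [C=((λv. y) y) | E={y↦7} | K=[fun]]
step 10: [C=(λv. y) | E={y↦7} | K=[arg :: fun]]
step 11: [C=y | E={y↦7} | K=[fun :: fun]]
step 12: [C=y | E={v↦7, y↦7} | K=[fun]]
step 13: [C=((λy. -3) (5 + w)) | E={w↦7} | K=∅]
step 14: [C=(λy. -3) | E={w↦7} | K=[arg]]
step 15: [C=(5 + w) | E={w↦7} | K=[fun]]
step 16: [C=5 | E={w↦7} | K=[addR :: fun]]
step 17: [C=w | E={w↦7} | K=[addL(5) :: fun]]
step 18: [C=-3 | E={y↦12, w↦7} | K=∅]
→ final value -3

Answer: -3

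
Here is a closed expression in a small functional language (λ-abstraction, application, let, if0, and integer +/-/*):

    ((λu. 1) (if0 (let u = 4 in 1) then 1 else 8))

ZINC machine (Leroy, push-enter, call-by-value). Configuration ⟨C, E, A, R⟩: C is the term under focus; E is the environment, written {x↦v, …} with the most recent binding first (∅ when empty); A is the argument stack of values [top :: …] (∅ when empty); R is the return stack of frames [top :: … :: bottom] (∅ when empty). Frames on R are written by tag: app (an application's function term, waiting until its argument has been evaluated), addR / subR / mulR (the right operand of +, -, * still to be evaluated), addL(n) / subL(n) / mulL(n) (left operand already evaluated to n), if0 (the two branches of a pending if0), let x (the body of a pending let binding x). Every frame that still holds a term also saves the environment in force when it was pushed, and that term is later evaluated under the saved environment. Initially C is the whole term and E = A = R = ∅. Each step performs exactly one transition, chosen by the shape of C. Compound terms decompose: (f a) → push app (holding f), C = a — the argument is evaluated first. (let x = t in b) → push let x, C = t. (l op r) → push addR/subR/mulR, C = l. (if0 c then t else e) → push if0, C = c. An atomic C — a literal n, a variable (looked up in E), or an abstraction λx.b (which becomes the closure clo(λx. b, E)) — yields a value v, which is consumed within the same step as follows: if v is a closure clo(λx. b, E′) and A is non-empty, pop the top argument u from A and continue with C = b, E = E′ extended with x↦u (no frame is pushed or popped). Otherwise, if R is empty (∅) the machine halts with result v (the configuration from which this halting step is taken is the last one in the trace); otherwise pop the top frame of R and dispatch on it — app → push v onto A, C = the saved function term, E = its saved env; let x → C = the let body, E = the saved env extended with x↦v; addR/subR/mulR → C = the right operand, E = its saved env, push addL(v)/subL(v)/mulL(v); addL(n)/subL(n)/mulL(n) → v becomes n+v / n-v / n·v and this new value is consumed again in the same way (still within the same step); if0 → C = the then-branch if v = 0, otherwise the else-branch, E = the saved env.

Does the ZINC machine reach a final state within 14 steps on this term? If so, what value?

Answer: 1

Execution trace:
step 0: <C=((λu. 1) (if0 (let u = 4 in 1) then 1 else 8)), E=∅, A=∅, R=∅>
step 1: <C=(if0 (let u = 4 in 1) then 1 else 8), E=∅, A=∅, R=[app]>
step 2: <C=(let u = 4 in 1), E=∅, A=∅, R=[if0 :: app]>
step 3: <C=4, E=∅, A=∅, R=[let u :: if0 :: app]>
step 4: <C=1, E={u↦4}, A=∅, R=[if0 :: app]>
step 5: <C=8, E=∅, A=∅, R=[app]>
step 6: <C=(λu. 1), E=∅, A=[8], R=∅>
step 7: <C=1, E={u↦8}, A=∅, R=∅>
→ final value 1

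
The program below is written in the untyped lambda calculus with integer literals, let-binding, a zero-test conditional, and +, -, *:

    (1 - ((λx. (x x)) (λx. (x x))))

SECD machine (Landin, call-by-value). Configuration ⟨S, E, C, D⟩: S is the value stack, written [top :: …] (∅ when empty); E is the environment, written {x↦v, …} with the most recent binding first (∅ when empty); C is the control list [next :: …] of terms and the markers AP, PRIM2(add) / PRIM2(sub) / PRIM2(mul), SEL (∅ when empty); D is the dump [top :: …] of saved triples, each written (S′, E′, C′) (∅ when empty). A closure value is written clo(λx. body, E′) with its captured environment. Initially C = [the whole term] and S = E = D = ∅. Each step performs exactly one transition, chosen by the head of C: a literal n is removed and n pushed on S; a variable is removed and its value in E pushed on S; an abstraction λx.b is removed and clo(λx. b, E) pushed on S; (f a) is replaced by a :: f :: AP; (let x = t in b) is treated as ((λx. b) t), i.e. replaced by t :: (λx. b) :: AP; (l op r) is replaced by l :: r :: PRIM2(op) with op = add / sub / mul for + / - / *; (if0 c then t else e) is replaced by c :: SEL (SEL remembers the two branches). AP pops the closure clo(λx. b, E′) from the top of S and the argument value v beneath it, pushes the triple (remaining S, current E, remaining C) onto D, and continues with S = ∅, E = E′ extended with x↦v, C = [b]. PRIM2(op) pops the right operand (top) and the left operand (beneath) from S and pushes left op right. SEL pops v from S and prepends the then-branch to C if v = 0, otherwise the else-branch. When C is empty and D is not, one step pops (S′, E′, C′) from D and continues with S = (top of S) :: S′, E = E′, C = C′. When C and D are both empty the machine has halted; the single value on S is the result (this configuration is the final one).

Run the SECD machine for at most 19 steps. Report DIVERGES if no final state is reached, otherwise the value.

Answer: DIVERGES (no final state within 19 steps)

Machine steps:
t=0: [S=∅ | E=∅ | C=[(1 - ((λx. (x x)) (λx. (x x))))] | D=∅]
t=1: [S=∅ | E=∅ | C=[1 :: ((λx. (x x)) (λx. (x x))) :: PRIM2(sub)] | D=∅]
t=2: [S=[1] | E=∅ | C=[((λx. (x x)) (λx. (x x))) :: PRIM2(sub)] | D=∅]
t=3: [S=[1] | E=∅ | C=[(λx. (x x)) :: (λx. (x x)) :: AP :: PRIM2(sub)] | D=∅]
t=4: [S=[clo(λx. (x x), ∅) :: 1] | E=∅ | C=[(λx. (x x)) :: AP :: PRIM2(sub)] | D=∅]
t=5: [S=[clo(λx. (x x), ∅) :: clo(λx. (x x), ∅) :: 1] | E=∅ | C=[AP :: PRIM2(sub)] | D=∅]
t=6: [S=∅ | E={x↦clo(λx. (x x), ∅)} | C=[(x x)] | D=[([1], ∅, [PRIM2(sub)])]]
t=7: [S=∅ | E={x↦clo(λx. (x x), ∅)} | C=[x :: x :: AP] | D=[([1], ∅, [PRIM2(sub)])]]
t=8: [S=[clo(λx. (x x), ∅)] | E={x↦clo(λx. (x x), ∅)} | C=[x :: AP] | D=[([1], ∅, [PRIM2(sub)])]]
t=9: [S=[clo(λx. (x x), ∅) :: clo(λx. (x x), ∅)] | E={x↦clo(λx. (x x), ∅)} | C=[AP] | D=[([1], ∅, [PRIM2(sub)])]]
t=10: [S=∅ | E={x↦clo(λx. (x x), ∅)} | C=[(x x)] | D=[(∅, {x↦clo(λx. (x x), ∅)}, ∅) :: ([1], ∅, [PRIM2(sub)])]]
t=11: [S=∅ | E={x↦clo(λx. (x x), ∅)} | C=[x :: x :: AP] | D=[(∅, {x↦clo(λx. (x x), ∅)}, ∅) :: ([1], ∅, [PRIM2(sub)])]]
t=12: [S=[clo(λx. (x x), ∅)] | E={x↦clo(λx. (x x), ∅)} | C=[x :: AP] | D=[(∅, {x↦clo(λx. (x x), ∅)}, ∅) :: ([1], ∅, [PRIM2(sub)])]]
t=13: [S=[clo(λx. (x x), ∅) :: clo(λx. (x x), ∅)] | E={x↦clo(λx. (x x), ∅)} | C=[AP] | D=[(∅, {x↦clo(λx. (x x), ∅)}, ∅) :: ([1], ∅, [PRIM2(sub)])]]
t=14: [S=∅ | E={x↦clo(λx. (x x), ∅)} | C=[(x x)] | D=[(∅, {x↦clo(λx. (x x), ∅)}, ∅) :: (∅, {x↦clo(λx. (x x), ∅)}, ∅) :: ([1], ∅, [PRIM2(sub)])]]
t=15: [S=∅ | E={x↦clo(λx. (x x), ∅)} | C=[x :: x :: AP] | D=[(∅, {x↦clo(λx. (x x), ∅)}, ∅) :: (∅, {x↦clo(λx. (x x), ∅)}, ∅) :: ([1], ∅, [PRIM2(sub)])]]
t=16: [S=[clo(λx. (x x), ∅)] | E={x↦clo(λx. (x x), ∅)} | C=[x :: AP] | D=[(∅, {x↦clo(λx. (x x), ∅)}, ∅) :: (∅, {x↦clo(λx. (x x), ∅)}, ∅) :: ([1], ∅, [PRIM2(sub)])]]
t=17: [S=[clo(λx. (x x), ∅) :: clo(λx. (x x), ∅)] | E={x↦clo(λx. (x x), ∅)} | C=[AP] | D=[(∅, {x↦clo(λx. (x x), ∅)}, ∅) :: (∅, {x↦clo(λx. (x x), ∅)}, ∅) :: ([1], ∅, [PRIM2(sub)])]]
t=18: [S=∅ | E={x↦clo(λx. (x x), ∅)} | C=[(x x)] | D=[(∅, {x↦clo(λx. (x x), ∅)}, ∅) :: (∅, {x↦clo(λx. (x x), ∅)}, ∅) :: (∅, {x↦clo(λx. (x x), ∅)}, ∅) :: ([1], ∅, [PRIM2(sub)])]]
t=19: [S=∅ | E={x↦clo(λx. (x x), ∅)} | C=[x :: x :: AP] | D=[(∅, {x↦clo(λx. (x x), ∅)}, ∅) :: (∅, {x↦clo(λx. (x x), ∅)}, ∅) :: (∅, {x↦clo(λx. (x x), ∅)}, ∅) :: ([1], ∅, [PRIM2(sub)])]]
→ 19 transitions taken and the configuration is still not final: no result within 19 steps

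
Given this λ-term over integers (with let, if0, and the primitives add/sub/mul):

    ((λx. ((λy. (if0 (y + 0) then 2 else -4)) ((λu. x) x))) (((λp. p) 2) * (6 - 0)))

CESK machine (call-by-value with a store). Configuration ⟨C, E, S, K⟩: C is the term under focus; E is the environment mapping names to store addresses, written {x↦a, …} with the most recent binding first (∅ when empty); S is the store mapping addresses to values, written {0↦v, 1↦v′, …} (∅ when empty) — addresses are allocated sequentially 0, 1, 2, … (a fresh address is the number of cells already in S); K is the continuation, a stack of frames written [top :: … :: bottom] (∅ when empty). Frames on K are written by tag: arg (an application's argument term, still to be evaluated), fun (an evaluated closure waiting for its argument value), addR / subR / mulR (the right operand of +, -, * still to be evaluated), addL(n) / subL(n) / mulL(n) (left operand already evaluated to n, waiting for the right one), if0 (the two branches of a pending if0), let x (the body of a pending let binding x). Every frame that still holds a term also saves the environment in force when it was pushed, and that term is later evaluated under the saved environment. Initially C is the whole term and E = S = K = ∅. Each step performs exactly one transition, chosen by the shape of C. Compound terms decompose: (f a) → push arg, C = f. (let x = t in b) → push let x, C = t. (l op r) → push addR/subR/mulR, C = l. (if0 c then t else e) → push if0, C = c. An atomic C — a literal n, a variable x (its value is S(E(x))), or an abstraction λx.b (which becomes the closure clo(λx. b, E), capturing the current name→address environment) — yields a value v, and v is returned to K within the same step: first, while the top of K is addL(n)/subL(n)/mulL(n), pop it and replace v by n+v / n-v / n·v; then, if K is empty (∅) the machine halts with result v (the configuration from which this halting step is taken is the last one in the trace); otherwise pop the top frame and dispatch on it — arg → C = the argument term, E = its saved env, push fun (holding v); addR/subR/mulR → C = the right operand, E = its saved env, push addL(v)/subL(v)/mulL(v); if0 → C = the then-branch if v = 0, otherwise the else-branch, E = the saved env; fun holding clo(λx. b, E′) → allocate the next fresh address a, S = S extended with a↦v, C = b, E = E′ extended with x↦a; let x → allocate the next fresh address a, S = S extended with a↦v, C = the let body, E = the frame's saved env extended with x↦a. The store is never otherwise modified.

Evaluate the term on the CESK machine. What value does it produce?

step 0: [C=((λx. ((λy. (if0 (y + 0) then 2 else -4)) ((λu. x) x))) (((λp. p) 2) * (6 - 0))) | E=∅ | S=∅ | K=∅]
step 1: [C=(λx. ((λy. (if0 (y + 0) then 2 else -4)) ((λu. x) x))) | E=∅ | S=∅ | K=[arg]]
step 2: [C=(((λp. p) 2) * (6 - 0)) | E=∅ | S=∅ | K=[fun]]
step 3: [C=((λp. p) 2) | E=∅ | S=∅ | K=[mulR :: fun]]
step 4: [C=(λp. p) | E=∅ | S=∅ | K=[arg :: mulR :: fun]]
step 5: [C=2 | E=∅ | S=∅ | K=[fun :: mulR :: fun]]
step 6: [C=p | E={p↦0} | S={0↦2} | K=[mulR :: fun]]
step 7: [C=(6 - 0) | E=∅ | S={0↦2} | K=[mulL(2) :: fun]]
step 8: [C=6 | E=∅ | S={0↦2} | K=[subR :: mulL(2) :: fun]]
step 9: [C=0 | E=∅ | S={0↦2} | K=[subL(6) :: mulL(2) :: fun]]
step 10: [C=((λy. (if0 (y + 0) then 2 else -4)) ((λu. x) x)) | E={x↦1} | S={0↦2, 1↦12} | K=∅]
step 11: [C=(λy. (if0 (y + 0) then 2 else -4)) | E={x↦1} | S={0↦2, 1↦12} | K=[arg]]
step 12: [C=((λu. x) x) | E={x↦1} | S={0↦2, 1↦12} | K=[fun]]
step 13: [C=(λu. x) | E={x↦1} | S={0↦2, 1↦12} | K=[arg :: fun]]
step 14: [C=x | E={x↦1} | S={0↦2, 1↦12} | K=[fun :: fun]]
step 15: [C=x | E={u↦2, x↦1} | S={0↦2, 1↦12, 2↦12} | K=[fun]]
step 16: [C=(if0 (y + 0) then 2 else -4) | E={y↦3, x↦1} | S={0↦2, 1↦12, 2↦12, 3↦12} | K=∅]
step 17: [C=(y + 0) | E={y↦3, x↦1} | S={0↦2, 1↦12, 2↦12, 3↦12} | K=[if0]]
step 18: [C=y | E={y↦3, x↦1} | S={0↦2, 1↦12, 2↦12, 3↦12} | K=[addR :: if0]]
step 19: [C=0 | E={y↦3, x↦1} | S={0↦2, 1↦12, 2↦12, 3↦12} | K=[addL(12) :: if0]]
step 20: [C=-4 | E={y↦3, x↦1} | S={0↦2, 1↦12, 2↦12, 3↦12} | K=∅]
→ final value -4

Answer: -4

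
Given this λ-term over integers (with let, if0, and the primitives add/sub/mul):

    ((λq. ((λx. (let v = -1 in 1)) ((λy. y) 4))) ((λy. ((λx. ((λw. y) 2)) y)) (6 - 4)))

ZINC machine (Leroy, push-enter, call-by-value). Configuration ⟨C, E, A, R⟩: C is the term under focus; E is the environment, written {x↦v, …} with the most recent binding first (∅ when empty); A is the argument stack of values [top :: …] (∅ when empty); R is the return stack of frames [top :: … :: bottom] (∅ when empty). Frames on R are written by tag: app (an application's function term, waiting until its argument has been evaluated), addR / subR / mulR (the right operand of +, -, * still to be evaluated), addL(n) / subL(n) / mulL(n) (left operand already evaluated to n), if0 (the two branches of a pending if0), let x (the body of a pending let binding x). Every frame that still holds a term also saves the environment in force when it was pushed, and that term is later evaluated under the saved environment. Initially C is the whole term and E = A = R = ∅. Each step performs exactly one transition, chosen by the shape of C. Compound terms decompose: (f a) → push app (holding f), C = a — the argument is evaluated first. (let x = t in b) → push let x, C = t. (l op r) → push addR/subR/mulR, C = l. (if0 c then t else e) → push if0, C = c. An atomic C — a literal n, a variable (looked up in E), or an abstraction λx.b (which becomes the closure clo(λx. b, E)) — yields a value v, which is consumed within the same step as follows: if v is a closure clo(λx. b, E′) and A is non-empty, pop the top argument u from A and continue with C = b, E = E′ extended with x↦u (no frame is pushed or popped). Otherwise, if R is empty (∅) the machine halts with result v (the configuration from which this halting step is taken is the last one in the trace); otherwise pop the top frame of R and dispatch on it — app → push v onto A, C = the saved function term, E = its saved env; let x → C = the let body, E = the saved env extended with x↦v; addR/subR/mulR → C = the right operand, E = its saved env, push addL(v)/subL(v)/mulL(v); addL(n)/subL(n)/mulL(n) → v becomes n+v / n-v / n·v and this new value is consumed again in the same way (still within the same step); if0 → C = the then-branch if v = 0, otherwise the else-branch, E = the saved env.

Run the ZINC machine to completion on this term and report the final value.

t=0: ⟨C=((λq. ((λx. (let v = -1 in 1)) ((λy. y) 4))) ((λy. ((λx. ((λw. y) 2)) y)) (6 - 4))); E=∅; A=∅; R=∅⟩
t=1: ⟨C=((λy. ((λx. ((λw. y) 2)) y)) (6 - 4)); E=∅; A=∅; R=[app]⟩
t=2: ⟨C=(6 - 4); E=∅; A=∅; R=[app :: app]⟩
t=3: ⟨C=6; E=∅; A=∅; R=[subR :: app :: app]⟩
t=4: ⟨C=4; E=∅; A=∅; R=[subL(6) :: app :: app]⟩
t=5: ⟨C=(λy. ((λx. ((λw. y) 2)) y)); E=∅; A=[2]; R=[app]⟩
t=6: ⟨C=((λx. ((λw. y) 2)) y); E={y↦2}; A=∅; R=[app]⟩
t=7: ⟨C=y; E={y↦2}; A=∅; R=[app :: app]⟩
t=8: ⟨C=(λx. ((λw. y) 2)); E={y↦2}; A=[2]; R=[app]⟩
t=9: ⟨C=((λw. y) 2); E={x↦2, y↦2}; A=∅; R=[app]⟩
t=10: ⟨C=2; E={x↦2, y↦2}; A=∅; R=[app :: app]⟩
t=11: ⟨C=(λw. y); E={x↦2, y↦2}; A=[2]; R=[app]⟩
t=12: ⟨C=y; E={w↦2, x↦2, y↦2}; A=∅; R=[app]⟩
t=13: ⟨C=(λq. ((λx. (let v = -1 in 1)) ((λy. y) 4))); E=∅; A=[2]; R=∅⟩
t=14: ⟨C=((λx. (let v = -1 in 1)) ((λy. y) 4)); E={q↦2}; A=∅; R=∅⟩
t=15: ⟨C=((λy. y) 4); E={q↦2}; A=∅; R=[app]⟩
t=16: ⟨C=4; E={q↦2}; A=∅; R=[app :: app]⟩
t=17: ⟨C=(λy. y); E={q↦2}; A=[4]; R=[app]⟩
t=18: ⟨C=y; E={y↦4, q↦2}; A=∅; R=[app]⟩
t=19: ⟨C=(λx. (let v = -1 in 1)); E={q↦2}; A=[4]; R=∅⟩
t=20: ⟨C=(let v = -1 in 1); E={x↦4, q↦2}; A=∅; R=∅⟩
t=21: ⟨C=-1; E={x↦4, q↦2}; A=∅; R=[let v]⟩
t=22: ⟨C=1; E={v↦-1, x↦4, q↦2}; A=∅; R=∅⟩
→ final value 1

Answer: 1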